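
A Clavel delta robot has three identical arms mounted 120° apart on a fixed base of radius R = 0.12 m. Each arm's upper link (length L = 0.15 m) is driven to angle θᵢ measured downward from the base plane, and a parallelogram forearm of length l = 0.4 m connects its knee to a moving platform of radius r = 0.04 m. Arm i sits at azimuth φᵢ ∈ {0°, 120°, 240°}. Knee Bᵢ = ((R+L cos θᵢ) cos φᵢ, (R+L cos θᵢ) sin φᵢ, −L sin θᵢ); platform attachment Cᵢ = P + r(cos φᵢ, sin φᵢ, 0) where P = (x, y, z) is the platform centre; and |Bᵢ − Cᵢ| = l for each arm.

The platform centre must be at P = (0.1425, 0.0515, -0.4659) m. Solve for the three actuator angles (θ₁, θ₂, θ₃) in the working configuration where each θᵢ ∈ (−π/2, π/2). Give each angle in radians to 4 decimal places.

θ₁ = 0.5236, θ₂ = 1.1348, θ₃ = 1.3964

arm 1 (φ=0.0°): x'=0.1425, y'=0.0515
  A cos θ + B sin θ = C:  -0.0625·cos θ + -0.4659·sin θ = -0.2871
  √(A²+B²)=0.4701;  θ1 = -1.7041+2.2277 ≈ 0.5236
arm 2 (φ=120.0°): x'=-0.0266, y'=-0.1492
  e−x'=0.1066;  (l²−L²−(e−x')²−y'²−z²)/2L = -0.3773
  √(A²+B²)=0.4780;  θ2 = -1.3458+2.4806 ≈ 1.1348
arm 3 (φ=240.0°): x'=-0.1159, y'=0.0977
  A cos θ + B sin θ = C:  0.1959·cos θ + -0.4659·sin θ = -0.4249
  θ3 = atan2(B,A) + arccos(C/0.5054) = 1.3964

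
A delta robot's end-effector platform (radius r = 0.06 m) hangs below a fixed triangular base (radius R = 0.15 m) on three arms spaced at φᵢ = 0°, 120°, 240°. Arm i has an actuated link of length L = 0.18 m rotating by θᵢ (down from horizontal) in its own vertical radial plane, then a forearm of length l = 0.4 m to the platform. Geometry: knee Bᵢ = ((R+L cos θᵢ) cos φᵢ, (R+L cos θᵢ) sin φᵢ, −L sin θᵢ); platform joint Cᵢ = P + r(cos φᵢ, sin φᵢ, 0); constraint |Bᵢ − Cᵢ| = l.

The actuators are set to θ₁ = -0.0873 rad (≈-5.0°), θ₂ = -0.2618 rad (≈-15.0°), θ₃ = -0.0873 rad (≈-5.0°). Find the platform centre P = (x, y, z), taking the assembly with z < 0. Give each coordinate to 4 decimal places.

centre 1 = (0.2693·cos0.0°, 0.2693·sin0.0°, 0.0157) = (0.2693, 0.0000, 0.0157)
centre 2 = (0.2639·cos120.0°, 0.2639·sin120.0°, 0.0466) = (-0.1319, 0.2285, 0.0466)
arm 3 at φ=240.0°: e+L cos θ3 = 0.2693;  centre 3 = (-0.1347, -0.2332, 0.0157)
|centre ₂|²−|centre ₁|² = -0.0010;  |centre ₃|²−|centre ₁|² = 0.0000
plane₁₂: -0.8025x+0.4570y+0.0618z = -0.0010
Cramer: x(z) = 0.0006+0.0388z;  y(z) = -0.0011-0.0671z
into |P−centre ₁|² = l²: 1.0060z² + -0.0521z + -0.0876 = 0;  Δ = 0.3550;  z = -0.2703 or 0.3220 → z<0 root = -0.2703
x = -0.0099, y = 0.0171

(-0.0099, 0.0171, -0.2703)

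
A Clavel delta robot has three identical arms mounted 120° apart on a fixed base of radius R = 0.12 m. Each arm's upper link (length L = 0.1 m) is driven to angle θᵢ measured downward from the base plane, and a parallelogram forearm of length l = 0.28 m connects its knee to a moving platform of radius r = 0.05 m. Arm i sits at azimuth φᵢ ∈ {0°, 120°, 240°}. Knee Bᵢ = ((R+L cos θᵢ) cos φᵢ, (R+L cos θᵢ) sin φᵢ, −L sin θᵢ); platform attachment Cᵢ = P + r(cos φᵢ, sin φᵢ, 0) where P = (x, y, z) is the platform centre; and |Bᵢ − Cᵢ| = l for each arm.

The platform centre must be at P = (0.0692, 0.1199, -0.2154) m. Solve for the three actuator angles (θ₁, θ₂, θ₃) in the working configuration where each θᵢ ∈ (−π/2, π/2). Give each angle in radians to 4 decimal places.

θ₁ = -0.1742, θ₂ = -0.1745, θ₃ = 1.1348

arm 1 (φ=0.0°): x'=0.0692, y'=0.1199
  A cos θ + B sin θ = C:  0.0008·cos θ + -0.2154·sin θ = 0.0381
  √(A²+B²)=0.2154;  θ1 = -1.5671+1.3928 ≈ -0.1742
arm 2 (φ=120.0°): x'=0.0692, y'=-0.1199
  e−x'=0.0008;  (l²−L²−(e−x')²−y'²−z²)/2L = 0.0382
  √(A²+B²)=0.2154;  θ2 = -1.5673+1.3927 ≈ -0.1745
φ3=240.0° → target in arm frame (-0.1384, 0.0000)
  A=0.2084, B=-0.2154, C=(l²−L²−A²−y'²−z²)/(2L)=-0.1072
  γ=atan2(-0.2154,0.2084)=-0.8018;  ψ=arccos(-0.3577)=1.9366;  θ3=γ+ψ≈1.1348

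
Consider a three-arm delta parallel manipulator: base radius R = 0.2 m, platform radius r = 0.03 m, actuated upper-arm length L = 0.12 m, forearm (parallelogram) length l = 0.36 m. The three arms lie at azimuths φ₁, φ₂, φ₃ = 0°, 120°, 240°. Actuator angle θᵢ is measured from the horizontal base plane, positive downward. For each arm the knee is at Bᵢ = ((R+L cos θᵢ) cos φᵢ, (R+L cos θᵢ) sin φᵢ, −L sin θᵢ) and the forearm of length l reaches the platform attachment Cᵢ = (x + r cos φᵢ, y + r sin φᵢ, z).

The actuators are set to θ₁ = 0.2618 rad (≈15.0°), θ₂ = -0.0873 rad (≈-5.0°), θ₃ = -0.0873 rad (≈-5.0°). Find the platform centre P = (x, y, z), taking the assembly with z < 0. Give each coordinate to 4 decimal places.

(-0.0224, 0.0000, -0.2170)

S1 = (0.2859·cos0.0°, 0.2859·sin0.0°, -0.0311) = (0.2859, 0.0000, -0.0311)
φ2=120.0°: virtual centre (-0.1448, 0.2508, 0.0105), radius l
arm 3 at φ=240.0°: ρ3 = 0.2895;  S3 = (-0.1448, -0.2508, 0.0105)
|S₂|²−|S₁|² = 0.0012;  |S₃|²−|S₁|² = 0.0012
[-0.8614 0.5015 0.0830]·P = 0.0012;  [-0.8614 -0.5015 0.0830]·P = 0.0012
det = 0.8640;  x = -0.0014+0.0964z,  y = 0.0000+0.0000z
into |P−S₁|² = l²: 1.0093z² + 0.0067z + -0.0461 = 0;  Δ = 0.1860;  z = -0.2170 or 0.2103 → z<0 root = -0.2170
x = -0.0224, y = 0.0000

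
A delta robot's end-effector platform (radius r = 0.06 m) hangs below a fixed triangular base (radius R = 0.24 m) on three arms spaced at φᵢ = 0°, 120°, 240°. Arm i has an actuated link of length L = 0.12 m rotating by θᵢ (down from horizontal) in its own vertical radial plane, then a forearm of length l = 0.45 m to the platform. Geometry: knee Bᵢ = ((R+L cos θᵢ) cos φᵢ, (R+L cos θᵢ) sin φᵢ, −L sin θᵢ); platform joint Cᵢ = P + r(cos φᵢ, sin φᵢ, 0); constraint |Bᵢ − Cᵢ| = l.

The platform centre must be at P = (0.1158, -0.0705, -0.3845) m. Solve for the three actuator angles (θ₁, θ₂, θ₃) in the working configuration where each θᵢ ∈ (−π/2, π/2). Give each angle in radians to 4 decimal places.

rotate P by −φ1: (0.1158, -0.0705, -0.3845)
  A=0.0642, B=-0.3845, C=(l²−L²−A²−y'²−z²)/(2L)=0.1299
  γ=atan2(-0.3845,0.0642)=-1.4054;  ψ=arccos(0.3331)=1.2312;  θ1=γ+ψ≈-0.1742
rotate P by −φ2: (-0.1190, -0.0650, -0.3845)
  A=0.2990, B=-0.3845, C=(l²−L²−A²−y'²−z²)/(2L)=-0.2223
  θ2 = atan2(B,A) + arccos(C/0.4870) = 1.1348
arm 3 (φ=240.0°): x'=0.0032, y'=0.1355
  A cos θ + B sin θ = C:  0.1768·cos θ + -0.3845·sin θ = -0.0391
  θ3 = atan2(B,A) + arccos(C/0.4232) = 0.5236

θ₁ = -0.1742, θ₂ = 1.1348, θ₃ = 0.5236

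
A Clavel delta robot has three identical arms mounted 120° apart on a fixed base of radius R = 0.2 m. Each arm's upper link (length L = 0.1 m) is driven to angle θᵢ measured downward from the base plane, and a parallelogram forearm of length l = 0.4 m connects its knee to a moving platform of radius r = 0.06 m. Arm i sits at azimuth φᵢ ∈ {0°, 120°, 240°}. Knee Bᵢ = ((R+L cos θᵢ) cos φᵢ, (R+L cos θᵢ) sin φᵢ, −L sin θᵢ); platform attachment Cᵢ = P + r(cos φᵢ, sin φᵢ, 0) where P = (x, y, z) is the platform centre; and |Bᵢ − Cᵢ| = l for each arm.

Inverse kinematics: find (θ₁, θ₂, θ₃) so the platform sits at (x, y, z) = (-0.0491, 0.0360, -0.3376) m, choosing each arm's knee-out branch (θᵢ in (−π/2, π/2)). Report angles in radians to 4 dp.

φ1=0.0° → target in arm frame (-0.0491, 0.0360)
  e−x'=0.1891;  (l²−L²−(e−x')²−y'²−z²)/2L = -0.0051
  γ=atan2(-0.3376,0.1891)=-1.0602;  ψ=arccos(-0.0133)=1.5841;  θ1=γ+ψ≈0.5239
φ2=120.0° → target in arm frame (0.0557, 0.0245)
  A cos θ + B sin θ = C:  0.0843·cos θ + -0.3376·sin θ = 0.1416
  √(A²+B²)=0.3480;  θ2 = -1.3262+1.1516 ≈ -0.1745
rotate P by −φ3: (-0.0066, -0.0605, -0.3376)
  A=0.1466, B=-0.3376, C=(l²−L²−A²−y'²−z²)/(2L)=0.0543
  √(A²+B²)=0.3681;  θ3 = -1.1611+1.4227 ≈ 0.2616

θ₁ = 0.5239, θ₂ = -0.1745, θ₃ = 0.2616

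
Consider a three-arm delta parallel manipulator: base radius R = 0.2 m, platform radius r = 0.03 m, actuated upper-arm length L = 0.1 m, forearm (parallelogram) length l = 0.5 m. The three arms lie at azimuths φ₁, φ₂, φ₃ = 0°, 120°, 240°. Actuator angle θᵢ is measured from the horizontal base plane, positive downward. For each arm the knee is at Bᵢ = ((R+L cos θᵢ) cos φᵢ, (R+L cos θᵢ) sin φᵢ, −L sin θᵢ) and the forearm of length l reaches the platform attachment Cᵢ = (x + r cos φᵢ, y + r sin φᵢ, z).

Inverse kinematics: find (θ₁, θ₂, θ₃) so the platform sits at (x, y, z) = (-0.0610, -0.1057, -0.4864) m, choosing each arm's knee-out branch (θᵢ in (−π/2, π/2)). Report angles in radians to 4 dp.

θ₁ = 1.0469, θ₂ = 1.0471, θ₃ = 0.0869

φ1=0.0° → target in arm frame (-0.0610, -0.1057)
  A cos θ + B sin θ = C:  0.2310·cos θ + -0.4864·sin θ = -0.3056
  √(A²+B²)=0.5385;  θ1 = -1.1274+2.1743 ≈ 1.0469
rotate P by −φ2: (-0.0610, 0.1057, -0.4864)
  A=0.2310, B=-0.4864, C=(l²−L²−A²−y'²−z²)/(2L)=-0.3057
  θ2 = atan2(B,A) + arccos(C/0.5385) = 1.0471
φ3=240.0° → target in arm frame (0.1220, 0.0000)
  e−x'=0.0480;  (l²−L²−(e−x')²−y'²−z²)/2L = 0.0056
  γ=atan2(-0.4864,0.0480)=-1.4725;  ψ=arccos(0.0114)=1.5594;  θ3=γ+ψ≈0.0869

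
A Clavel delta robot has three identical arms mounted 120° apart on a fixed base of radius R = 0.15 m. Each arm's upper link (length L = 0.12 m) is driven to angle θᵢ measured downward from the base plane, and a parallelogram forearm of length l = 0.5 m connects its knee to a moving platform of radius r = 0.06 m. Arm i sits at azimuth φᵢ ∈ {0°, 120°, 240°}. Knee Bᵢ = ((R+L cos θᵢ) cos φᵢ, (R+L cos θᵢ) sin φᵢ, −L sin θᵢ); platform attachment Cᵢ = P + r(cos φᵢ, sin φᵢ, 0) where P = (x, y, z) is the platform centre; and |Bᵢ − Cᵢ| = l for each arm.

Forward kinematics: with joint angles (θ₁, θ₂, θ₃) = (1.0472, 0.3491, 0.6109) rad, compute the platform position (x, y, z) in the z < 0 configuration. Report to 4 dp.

arm 1 at φ=0.0°: (R−r)+L cos θ1 = 0.1500;  centre 1 = (0.1500, 0.0000, -0.1039)
φ2=120.0°: virtual centre (-0.1014, 0.1756, -0.0410), radius l
φ3=240.0°: virtual centre (-0.0941, -0.1631, -0.0688), radius l
subtract pairs → two planes through P
linear system: -0.5028x+0.3512y = 0.0095−0.1258z; -0.4883x+-0.3261y = 0.0069−0.0702z
Cramer: x(z) = -0.0165+0.1957z;  y(z) = 0.0035-0.0779z
quadratic in z: (1.0444)z²+(0.1421)z+(-0.2115)=0, √Δ=0.9506 → z ∈ {-0.5232, 0.3871}; z = -0.5232 (taking z<0)
x = -0.1189, y = 0.0442

(-0.1189, 0.0442, -0.5232)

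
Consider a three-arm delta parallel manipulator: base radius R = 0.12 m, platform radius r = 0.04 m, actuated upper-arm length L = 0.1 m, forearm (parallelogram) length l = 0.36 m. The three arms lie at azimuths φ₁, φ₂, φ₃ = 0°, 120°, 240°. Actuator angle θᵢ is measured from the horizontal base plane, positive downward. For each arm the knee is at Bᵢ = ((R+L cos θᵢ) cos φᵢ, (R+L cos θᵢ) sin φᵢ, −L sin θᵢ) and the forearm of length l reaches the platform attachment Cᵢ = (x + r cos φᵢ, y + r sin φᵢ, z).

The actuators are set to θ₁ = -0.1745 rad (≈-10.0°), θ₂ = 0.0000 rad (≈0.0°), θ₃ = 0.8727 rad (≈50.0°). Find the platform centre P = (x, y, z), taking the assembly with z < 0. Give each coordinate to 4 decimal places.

arm 1 at φ=0.0°: (R−r)+L cos θ1 = 0.1785;  centre 1 = (0.1785, 0.0000, 0.0174)
arm 2 at φ=120.0°: (R−r)+L cos θ2 = 0.1800;  centre 2 = (-0.0900, 0.1559, 0.0000)
centre 3 = (0.1443·cos240.0°, 0.1443·sin240.0°, -0.0766) = (-0.0721, -0.1249, -0.0766)
|centre ₂|²−|centre ₁|² = 0.0002;  |centre ₃|²−|centre ₁|² = -0.0055
linear system: -0.5370x+0.3118y = 0.0002−-0.0347z; -0.5012x+-0.2499y = -0.0055−-0.1879z
det = 0.2905;  x = 0.0057+-0.2316z,  y = 0.0105+-0.2875z
sphere 1 gives Az²+Bz+C=0 with A=1.1363, B=0.0393, C=-0.0993;  B²−4AC=0.4530;  roots -0.3134, 0.2789;  negative root z = -0.3134
x = 0.0783, y = 0.1007

(0.0783, 0.1007, -0.3134)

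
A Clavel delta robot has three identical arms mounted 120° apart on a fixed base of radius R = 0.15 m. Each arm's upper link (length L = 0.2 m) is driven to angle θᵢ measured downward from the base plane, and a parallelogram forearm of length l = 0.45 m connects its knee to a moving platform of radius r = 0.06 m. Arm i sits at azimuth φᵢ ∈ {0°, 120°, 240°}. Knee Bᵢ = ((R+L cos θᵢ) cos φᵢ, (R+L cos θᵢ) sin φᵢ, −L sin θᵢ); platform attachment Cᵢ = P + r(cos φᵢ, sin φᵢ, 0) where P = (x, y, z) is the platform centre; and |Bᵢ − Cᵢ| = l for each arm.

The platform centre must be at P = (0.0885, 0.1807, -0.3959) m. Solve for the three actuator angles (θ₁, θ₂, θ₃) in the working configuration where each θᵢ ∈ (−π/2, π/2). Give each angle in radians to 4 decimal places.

rotate P by −φ1: (0.0885, 0.1807, -0.3959)
  A cos θ + B sin θ = C:  0.0015·cos θ + -0.3959·sin θ = -0.0672
  √(A²+B²)=0.3959;  θ1 = -1.5670+1.7414 ≈ 0.1744
arm 2 (φ=120.0°): x'=0.1122, y'=-0.1670
  A=-0.0222, B=-0.3959, C=(l²−L²−A²−y'²−z²)/(2L)=-0.0565
  θ2 = atan2(B,A) + arccos(C/0.3965) = 0.0870
arm 3 (φ=240.0°): x'=-0.2007, y'=-0.0137
  e−x'=0.2907;  (l²−L²−(e−x')²−y'²−z²)/2L = -0.1974
  γ=atan2(-0.3959,0.2907)=-0.9374;  ψ=arccos(-0.4019)=1.9843;  θ3=γ+ψ≈1.0470

θ₁ = 0.1744, θ₂ = 0.0870, θ₃ = 1.0470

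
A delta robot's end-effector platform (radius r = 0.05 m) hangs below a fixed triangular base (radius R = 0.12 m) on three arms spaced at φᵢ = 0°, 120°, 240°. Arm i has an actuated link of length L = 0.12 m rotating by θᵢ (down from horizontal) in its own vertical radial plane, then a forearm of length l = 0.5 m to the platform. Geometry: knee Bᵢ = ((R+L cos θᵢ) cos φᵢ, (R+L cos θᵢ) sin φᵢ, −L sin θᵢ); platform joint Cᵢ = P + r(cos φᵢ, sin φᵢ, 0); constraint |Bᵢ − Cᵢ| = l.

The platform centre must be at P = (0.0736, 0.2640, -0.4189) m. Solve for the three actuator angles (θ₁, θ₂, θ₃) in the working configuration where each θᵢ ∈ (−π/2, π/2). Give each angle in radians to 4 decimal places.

rotate P by −φ1: (0.0736, 0.2640, -0.4189)
  A cos θ + B sin θ = C:  -0.0036·cos θ + -0.4189·sin θ = -0.0399
  γ=atan2(-0.4189,-0.0036)=-1.5794;  ψ=arccos(-0.0953)=1.6663;  θ1=γ+ψ≈0.0869
rotate P by −φ2: (0.1918, -0.1957, -0.4189)
  A=-0.1218, B=-0.4189, C=(l²−L²−A²−y'²−z²)/(2L)=0.0290
  γ=atan2(-0.4189,-0.1218)=-1.8538;  ψ=arccos(0.0665)=1.5042;  θ2=γ+ψ≈-0.3496
rotate P by −φ3: (-0.2654, -0.0683, -0.4189)
  A cos θ + B sin θ = C:  0.3354·cos θ + -0.4189·sin θ = -0.2377
  √(A²+B²)=0.5366;  θ3 = -0.8956+2.0297 ≈ 1.1341

θ₁ = 0.0869, θ₂ = -0.3496, θ₃ = 1.1341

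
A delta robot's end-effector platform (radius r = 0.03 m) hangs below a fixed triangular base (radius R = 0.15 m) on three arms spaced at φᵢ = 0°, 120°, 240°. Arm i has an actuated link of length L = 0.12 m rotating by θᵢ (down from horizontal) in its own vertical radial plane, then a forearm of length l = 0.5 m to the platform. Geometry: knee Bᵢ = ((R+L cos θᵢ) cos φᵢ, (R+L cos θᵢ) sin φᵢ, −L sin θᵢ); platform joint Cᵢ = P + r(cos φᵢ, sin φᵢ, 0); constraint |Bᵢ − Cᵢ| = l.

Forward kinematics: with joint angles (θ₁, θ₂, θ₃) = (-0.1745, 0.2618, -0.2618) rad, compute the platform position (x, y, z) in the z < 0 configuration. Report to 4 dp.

arm 1 at φ=0.0°: e+L cos θ1 = 0.2382;  S1 = (0.2382, 0.0000, 0.0208)
arm 2 at φ=120.0°: e+L cos θ2 = 0.2359;  S2 = (-0.1180, 0.2043, -0.0311)
φ3=240.0°: virtual centre (-0.1180, -0.2043, 0.0311), radius l
|S₂|²−|S₁|² = -0.0005;  |S₃|²−|S₁|² = -0.0005
linear system: -0.7123x+0.4086y = -0.0005−-0.1038z; -0.7123x+-0.4086y = -0.0005−0.0204z
det = 0.5821;  x = 0.0008+-0.0585z,  y = 0.0000+0.1520z
into |P−S₁|² = l²: 1.0265z² + -0.0139z + -0.1932 = 0;  Δ = 0.7935;  z = -0.4271 or 0.4406 → z<0 root = -0.4271
x = 0.0258, y = -0.0649

(0.0258, -0.0649, -0.4271)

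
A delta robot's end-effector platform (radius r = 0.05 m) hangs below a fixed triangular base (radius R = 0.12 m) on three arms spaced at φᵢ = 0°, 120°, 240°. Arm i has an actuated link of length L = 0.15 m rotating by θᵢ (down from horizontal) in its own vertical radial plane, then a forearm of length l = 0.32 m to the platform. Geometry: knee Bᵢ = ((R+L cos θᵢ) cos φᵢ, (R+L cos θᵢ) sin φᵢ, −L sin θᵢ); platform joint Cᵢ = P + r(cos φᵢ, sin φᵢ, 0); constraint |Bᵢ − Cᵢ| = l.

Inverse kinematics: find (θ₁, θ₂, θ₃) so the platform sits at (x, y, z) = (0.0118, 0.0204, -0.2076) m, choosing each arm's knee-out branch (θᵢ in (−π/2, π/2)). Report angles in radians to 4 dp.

φ1=0.0° → target in arm frame (0.0118, 0.0204)
  A cos θ + B sin θ = C:  0.0582·cos θ + -0.2076·sin θ = 0.1100
  θ1 = atan2(B,A) + arccos(C/0.2156) = -0.2621
φ2=120.0° → target in arm frame (0.0118, -0.0204)
  A cos θ + B sin θ = C:  0.0582·cos θ + -0.2076·sin θ = 0.1100
  θ2 = atan2(B,A) + arccos(C/0.2156) = -0.2618
φ3=240.0° → target in arm frame (-0.0236, 0.0000)
  e−x'=0.0936;  (l²−L²−(e−x')²−y'²−z²)/2L = 0.0935
  θ3 = atan2(B,A) + arccos(C/0.2277) = 0.0004

θ₁ = -0.2621, θ₂ = -0.2618, θ₃ = 0.0004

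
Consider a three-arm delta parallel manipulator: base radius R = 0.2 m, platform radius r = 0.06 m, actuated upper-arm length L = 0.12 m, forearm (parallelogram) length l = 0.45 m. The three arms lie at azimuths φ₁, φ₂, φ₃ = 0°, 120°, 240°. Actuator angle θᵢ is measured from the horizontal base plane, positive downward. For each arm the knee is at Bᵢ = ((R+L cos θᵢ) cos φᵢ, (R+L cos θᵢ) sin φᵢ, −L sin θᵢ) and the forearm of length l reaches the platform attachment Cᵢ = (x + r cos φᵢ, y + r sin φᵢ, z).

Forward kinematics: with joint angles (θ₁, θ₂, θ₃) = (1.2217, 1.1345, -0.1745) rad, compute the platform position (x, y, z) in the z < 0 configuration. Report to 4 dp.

centre 1 = (0.1810·cos0.0°, 0.1810·sin0.0°, -0.1128) = (0.1810, 0.0000, -0.1128)
arm 2 at φ=120.0°: e+L cos θ2 = 0.1907;  centre 2 = (-0.0954, 0.1652, -0.1088)
φ3=240.0°: virtual centre (-0.1291, -0.2236, 0.0208), radius l
subtract pairs → two planes through P
linear system: -0.5528x+0.3303y = 0.0027−0.0080z; -0.6203x+-0.4472y = 0.0216−0.2672z
Cramer: x(z) = -0.0185+0.2031z;  y(z) = -0.0227+0.3157z
quadratic in z: (1.1410)z²+(0.1301)z+(-0.1495)=0, √Δ=0.8361 → z ∈ {-0.4234, 0.3094}; z = -0.4234 (taking z<0)
x = -0.1045, y = -0.1564

(-0.1045, -0.1564, -0.4234)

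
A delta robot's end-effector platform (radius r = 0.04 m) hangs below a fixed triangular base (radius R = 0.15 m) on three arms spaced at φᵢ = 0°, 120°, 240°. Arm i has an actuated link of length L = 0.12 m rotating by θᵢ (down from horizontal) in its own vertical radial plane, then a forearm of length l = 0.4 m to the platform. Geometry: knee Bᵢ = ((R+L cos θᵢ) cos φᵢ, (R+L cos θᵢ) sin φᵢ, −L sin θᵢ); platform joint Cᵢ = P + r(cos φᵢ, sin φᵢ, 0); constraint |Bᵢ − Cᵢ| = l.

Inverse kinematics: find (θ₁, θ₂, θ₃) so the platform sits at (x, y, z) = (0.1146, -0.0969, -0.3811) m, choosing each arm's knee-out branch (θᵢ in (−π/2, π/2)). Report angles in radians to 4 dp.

φ1=0.0° → target in arm frame (0.1146, -0.0969)
  A cos θ + B sin θ = C:  -0.0046·cos θ + -0.3811·sin θ = -0.0377
  γ=atan2(-0.3811,-0.0046)=-1.5829;  ψ=arccos(-0.0989)=1.6699;  θ1=γ+ψ≈0.0870
φ2=120.0° → target in arm frame (-0.1412, -0.0508)
  A cos θ + B sin θ = C:  0.2512·cos θ + -0.3811·sin θ = -0.2722
  √(A²+B²)=0.4565;  θ2 = -0.9880+2.2097 ≈ 1.2217
rotate P by −φ3: (0.0266, 0.1477, -0.3811)
  e−x'=0.0834;  (l²−L²−(e−x')²−y'²−z²)/2L = -0.1184
  θ3 = atan2(B,A) + arccos(C/0.3901) = 0.5236

θ₁ = 0.0870, θ₂ = 1.2217, θ₃ = 0.5236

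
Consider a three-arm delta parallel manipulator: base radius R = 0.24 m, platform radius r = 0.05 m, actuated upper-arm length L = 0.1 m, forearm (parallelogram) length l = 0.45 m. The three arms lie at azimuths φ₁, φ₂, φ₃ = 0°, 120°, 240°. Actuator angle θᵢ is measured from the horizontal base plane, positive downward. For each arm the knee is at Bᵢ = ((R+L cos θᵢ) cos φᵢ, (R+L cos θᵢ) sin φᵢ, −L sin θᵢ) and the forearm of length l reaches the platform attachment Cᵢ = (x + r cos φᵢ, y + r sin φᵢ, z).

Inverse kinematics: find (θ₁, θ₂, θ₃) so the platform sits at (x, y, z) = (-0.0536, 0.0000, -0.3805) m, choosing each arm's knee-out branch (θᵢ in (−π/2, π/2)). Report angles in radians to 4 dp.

rotate P by −φ1: (-0.0536, 0.0000, -0.3805)
  e−x'=0.2436;  (l²−L²−(e−x')²−y'²−z²)/2L = -0.0581
  √(A²+B²)=0.4518;  θ1 = -1.0013+1.6998 ≈ 0.6984
φ2=120.0° → target in arm frame (0.0268, 0.0464)
  A cos θ + B sin θ = C:  0.1632·cos θ + -0.3805·sin θ = 0.0947
  γ=atan2(-0.3805,0.1632)=-1.1656;  ψ=arccos(0.2286)=1.3401;  θ2=γ+ψ≈0.1745
rotate P by −φ3: (0.0268, -0.0464, -0.3805)
  A cos θ + B sin θ = C:  0.1632·cos θ + -0.3805·sin θ = 0.0947
  √(A²+B²)=0.4140;  θ3 = -1.1656+1.3401 ≈ 0.1745

θ₁ = 0.6984, θ₂ = 0.1745, θ₃ = 0.1745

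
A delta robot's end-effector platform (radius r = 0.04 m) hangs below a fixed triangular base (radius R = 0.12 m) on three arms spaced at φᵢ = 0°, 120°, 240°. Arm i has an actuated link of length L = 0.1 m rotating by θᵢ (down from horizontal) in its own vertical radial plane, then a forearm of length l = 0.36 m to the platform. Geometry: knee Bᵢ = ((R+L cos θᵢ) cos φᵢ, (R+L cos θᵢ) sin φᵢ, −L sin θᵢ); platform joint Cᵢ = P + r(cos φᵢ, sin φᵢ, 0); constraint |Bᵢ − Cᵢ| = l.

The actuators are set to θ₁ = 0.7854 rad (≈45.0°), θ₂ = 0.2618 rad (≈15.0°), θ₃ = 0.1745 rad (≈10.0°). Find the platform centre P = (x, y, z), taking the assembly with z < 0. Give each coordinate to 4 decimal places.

(-0.0800, -0.0099, -0.3469)

S1 = (0.1507·cos0.0°, 0.1507·sin0.0°, -0.0707) = (0.1507, 0.0000, -0.0707)
S2 = (0.1766·cos120.0°, 0.1766·sin120.0°, -0.0259) = (-0.0883, 0.1529, -0.0259)
arm 3 at φ=240.0°: ρ3 = 0.1785;  S3 = (-0.0892, -0.1546, -0.0174)
eliminate P² terms by subtracting sphere 1 from 2 and 3
[-0.4780 0.3059 0.0897]·P = 0.0041;  [-0.4799 -0.3091 0.1067]·P = 0.0044
det = 0.2946;  x = -0.0090+0.2049z,  y = -0.0005+0.0271z
into |P−S₁|² = l²: 1.0427z² + 0.0760z + -0.0991 = 0;  Δ = 0.4191;  z = -0.3469 or 0.2740 → z<0 root = -0.3469
x = -0.0800, y = -0.0099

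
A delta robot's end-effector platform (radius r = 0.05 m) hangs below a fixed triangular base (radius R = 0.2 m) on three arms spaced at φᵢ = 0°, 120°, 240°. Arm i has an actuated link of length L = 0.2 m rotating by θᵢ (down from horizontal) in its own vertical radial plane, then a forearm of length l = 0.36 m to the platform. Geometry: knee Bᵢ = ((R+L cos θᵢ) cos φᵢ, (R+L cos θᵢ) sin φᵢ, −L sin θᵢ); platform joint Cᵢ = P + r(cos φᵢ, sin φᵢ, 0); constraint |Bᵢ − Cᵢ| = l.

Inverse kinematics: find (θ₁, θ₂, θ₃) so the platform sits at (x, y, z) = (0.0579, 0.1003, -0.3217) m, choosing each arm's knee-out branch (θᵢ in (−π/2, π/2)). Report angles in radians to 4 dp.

θ₁ = 0.5236, θ₂ = 0.5235, θ₃ = 1.2217

rotate P by −φ1: (0.0579, 0.1003, -0.3217)
  A cos θ + B sin θ = C:  0.0921·cos θ + -0.3217·sin θ = -0.0811
  √(A²+B²)=0.3346;  θ1 = -1.2920+1.8155 ≈ 0.5236
φ2=120.0° → target in arm frame (0.0579, -0.1003)
  A=0.0921, B=-0.3217, C=(l²−L²−A²−y'²−z²)/(2L)=-0.0811
  θ2 = atan2(B,A) + arccos(C/0.3346) = 0.5235
φ3=240.0° → target in arm frame (-0.1158, 0.0000)
  e−x'=0.2658;  (l²−L²−(e−x')²−y'²−z²)/2L = -0.2114
  γ=atan2(-0.3217,0.2658)=-0.8802;  ψ=arccos(-0.5065)=2.1019;  θ3=γ+ψ≈1.2217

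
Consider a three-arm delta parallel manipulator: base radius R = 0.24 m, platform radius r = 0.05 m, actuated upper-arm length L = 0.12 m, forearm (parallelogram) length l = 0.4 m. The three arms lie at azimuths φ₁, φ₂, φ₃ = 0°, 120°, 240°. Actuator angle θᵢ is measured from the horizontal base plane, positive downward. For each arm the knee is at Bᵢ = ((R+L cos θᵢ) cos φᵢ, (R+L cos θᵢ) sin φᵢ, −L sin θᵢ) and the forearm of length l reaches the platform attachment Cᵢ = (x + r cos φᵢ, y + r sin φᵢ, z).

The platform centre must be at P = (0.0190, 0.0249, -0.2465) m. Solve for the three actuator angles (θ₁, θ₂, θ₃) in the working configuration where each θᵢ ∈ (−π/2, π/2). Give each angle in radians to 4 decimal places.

θ₁ = -0.2623, θ₂ = -0.1748, θ₃ = 0.2616

arm 1 (φ=0.0°): x'=0.0190, y'=0.0249
  e−x'=0.1710;  (l²−L²−(e−x')²−y'²−z²)/2L = 0.2291
  γ=atan2(-0.2465,0.1710)=-0.9643;  ψ=arccos(0.7636)=0.7020;  θ1=γ+ψ≈-0.2623
rotate P by −φ2: (0.0121, -0.0289, -0.2465)
  e−x'=0.1779;  (l²−L²−(e−x')²−y'²−z²)/2L = 0.2181
  θ2 = atan2(B,A) + arccos(C/0.3040) = -0.1748
arm 3 (φ=240.0°): x'=-0.0311, y'=0.0040
  A=0.2211, B=-0.2465, C=(l²−L²−A²−y'²−z²)/(2L)=0.1498
  √(A²+B²)=0.3311;  θ3 = -0.8397+1.1013 ≈ 0.2616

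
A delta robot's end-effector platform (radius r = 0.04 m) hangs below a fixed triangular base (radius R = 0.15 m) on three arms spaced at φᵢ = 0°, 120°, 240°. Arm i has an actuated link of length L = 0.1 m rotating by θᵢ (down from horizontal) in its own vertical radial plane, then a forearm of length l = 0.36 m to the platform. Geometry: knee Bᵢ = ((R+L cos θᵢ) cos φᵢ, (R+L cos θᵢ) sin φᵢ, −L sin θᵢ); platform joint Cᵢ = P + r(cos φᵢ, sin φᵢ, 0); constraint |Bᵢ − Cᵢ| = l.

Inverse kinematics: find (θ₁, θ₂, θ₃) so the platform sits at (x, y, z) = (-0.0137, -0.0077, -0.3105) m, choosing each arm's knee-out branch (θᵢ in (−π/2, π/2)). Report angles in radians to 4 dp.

θ₁ = 0.2617, θ₂ = 0.1740, θ₃ = 0.0872

rotate P by −φ1: (-0.0137, -0.0077, -0.3105)
  e−x'=0.1237;  (l²−L²−(e−x')²−y'²−z²)/2L = 0.0391
  γ=atan2(-0.3105,0.1237)=-1.1917;  ψ=arccos(0.1171)=1.4534;  θ1=γ+ψ≈0.2617
rotate P by −φ2: (0.0002, 0.0157, -0.3105)
  A=0.1098, B=-0.3105, C=(l²−L²−A²−y'²−z²)/(2L)=0.0544
  θ2 = atan2(B,A) + arccos(C/0.3293) = 0.1740
arm 3 (φ=240.0°): x'=0.0135, y'=-0.0080
  e−x'=0.0965;  (l²−L²−(e−x')²−y'²−z²)/2L = 0.0691
  θ3 = atan2(B,A) + arccos(C/0.3251) = 0.0872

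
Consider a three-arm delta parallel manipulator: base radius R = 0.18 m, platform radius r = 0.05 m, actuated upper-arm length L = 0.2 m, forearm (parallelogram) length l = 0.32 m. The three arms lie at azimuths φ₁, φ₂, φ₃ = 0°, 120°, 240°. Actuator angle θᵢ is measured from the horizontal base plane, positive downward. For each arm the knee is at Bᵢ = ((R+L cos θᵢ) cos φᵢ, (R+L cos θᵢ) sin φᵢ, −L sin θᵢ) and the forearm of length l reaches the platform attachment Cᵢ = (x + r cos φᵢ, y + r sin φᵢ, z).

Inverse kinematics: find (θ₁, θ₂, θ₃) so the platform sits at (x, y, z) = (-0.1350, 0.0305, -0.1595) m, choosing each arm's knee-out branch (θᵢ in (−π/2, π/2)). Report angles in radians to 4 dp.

arm 1 (φ=0.0°): x'=-0.1350, y'=0.0305
  A cos θ + B sin θ = C:  0.2650·cos θ + -0.1595·sin θ = -0.0855
  θ1 = atan2(B,A) + arccos(C/0.3093) = 1.3090
rotate P by −φ2: (0.0939, 0.1017, -0.1595)
  e−x'=0.0361;  (l²−L²−(e−x')²−y'²−z²)/2L = 0.0633
  θ2 = atan2(B,A) + arccos(C/0.1635) = -0.1750
arm 3 (φ=240.0°): x'=0.0411, y'=-0.1322
  e−x'=0.0889;  (l²−L²−(e−x')²−y'²−z²)/2L = 0.0290
  γ=atan2(-0.1595,0.0889)=-1.0622;  ψ=arccos(0.1586)=1.4115;  θ3=γ+ψ≈0.3492

θ₁ = 1.3090, θ₂ = -0.1750, θ₃ = 0.3492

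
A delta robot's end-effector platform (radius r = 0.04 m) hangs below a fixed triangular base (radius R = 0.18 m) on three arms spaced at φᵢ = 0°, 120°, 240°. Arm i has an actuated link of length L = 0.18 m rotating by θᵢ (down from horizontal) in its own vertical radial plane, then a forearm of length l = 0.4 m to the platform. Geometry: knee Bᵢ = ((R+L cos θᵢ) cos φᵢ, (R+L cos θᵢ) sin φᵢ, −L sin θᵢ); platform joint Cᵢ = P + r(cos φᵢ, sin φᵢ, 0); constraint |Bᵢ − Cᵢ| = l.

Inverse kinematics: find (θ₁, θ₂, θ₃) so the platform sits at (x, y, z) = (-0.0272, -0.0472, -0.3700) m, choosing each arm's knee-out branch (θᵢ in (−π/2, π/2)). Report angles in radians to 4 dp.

θ₁ = 0.6979, θ₂ = 0.6982, θ₃ = 0.3490

rotate P by −φ1: (-0.0272, -0.0472, -0.3700)
  A cos θ + B sin θ = C:  0.1672·cos θ + -0.3700·sin θ = -0.1097
  √(A²+B²)=0.4060;  θ1 = -1.1464+1.8443 ≈ 0.6979
φ2=120.0° → target in arm frame (-0.0273, 0.0472)
  A cos θ + B sin θ = C:  0.1673·cos θ + -0.3700·sin θ = -0.1097
  √(A²+B²)=0.4061;  θ2 = -1.1462+1.8444 ≈ 0.6982
rotate P by −φ3: (0.0545, 0.0000, -0.3700)
  A=0.0855, B=-0.3700, C=(l²−L²−A²−y'²−z²)/(2L)=-0.0462
  γ=atan2(-0.3700,0.0855)=-1.3436;  ψ=arccos(-0.1215)=1.6926;  θ3=γ+ψ≈0.3490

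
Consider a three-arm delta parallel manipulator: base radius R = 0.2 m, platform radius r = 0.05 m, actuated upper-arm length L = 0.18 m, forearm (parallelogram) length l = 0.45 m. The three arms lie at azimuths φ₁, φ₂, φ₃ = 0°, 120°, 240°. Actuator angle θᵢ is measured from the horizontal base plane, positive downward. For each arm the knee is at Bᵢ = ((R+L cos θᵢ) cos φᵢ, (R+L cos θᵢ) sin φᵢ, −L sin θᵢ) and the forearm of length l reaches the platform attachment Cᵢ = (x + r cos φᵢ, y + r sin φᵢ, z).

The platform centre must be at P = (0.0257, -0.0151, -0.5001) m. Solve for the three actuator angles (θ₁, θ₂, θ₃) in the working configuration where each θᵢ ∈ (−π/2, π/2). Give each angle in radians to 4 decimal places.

φ1=0.0° → target in arm frame (0.0257, -0.0151)
  e−x'=0.1243;  (l²−L²−(e−x')²−y'²−z²)/2L = -0.2658
  √(A²+B²)=0.5153;  θ1 = -1.3272+2.1127 ≈ 0.7855
rotate P by −φ2: (-0.0259, -0.0147, -0.5001)
  A cos θ + B sin θ = C:  0.1759·cos θ + -0.5001·sin θ = -0.3088
  θ2 = atan2(B,A) + arccos(C/0.5301) = 0.9600
φ3=240.0° → target in arm frame (0.0002, 0.0298)
  e−x'=0.1498;  (l²−L²−(e−x')²−y'²−z²)/2L = -0.2870
  √(A²+B²)=0.5220;  θ3 = -1.2798+2.1529 ≈ 0.8731

θ₁ = 0.7855, θ₂ = 0.9600, θ₃ = 0.8731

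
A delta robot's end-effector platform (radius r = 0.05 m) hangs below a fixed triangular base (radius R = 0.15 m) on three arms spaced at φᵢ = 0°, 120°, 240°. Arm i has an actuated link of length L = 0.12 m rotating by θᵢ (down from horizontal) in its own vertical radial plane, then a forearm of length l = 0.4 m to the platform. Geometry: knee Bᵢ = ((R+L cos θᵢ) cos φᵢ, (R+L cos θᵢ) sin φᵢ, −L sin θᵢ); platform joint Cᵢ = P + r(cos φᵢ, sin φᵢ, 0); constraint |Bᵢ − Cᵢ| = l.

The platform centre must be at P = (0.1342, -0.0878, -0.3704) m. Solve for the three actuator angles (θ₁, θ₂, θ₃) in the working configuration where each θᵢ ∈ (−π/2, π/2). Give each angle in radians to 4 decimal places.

φ1=0.0° → target in arm frame (0.1342, -0.0878)
  A=-0.0342, B=-0.3704, C=(l²−L²−A²−y'²−z²)/(2L)=-0.0020
  √(A²+B²)=0.3720;  θ1 = -1.6629+1.5761 ≈ -0.0868
rotate P by −φ2: (-0.1431, -0.0723, -0.3704)
  A=0.2431, B=-0.3704, C=(l²−L²−A²−y'²−z²)/(2L)=-0.2331
  √(A²+B²)=0.4431;  θ2 = -0.9899+2.1248 ≈ 1.1349
φ3=240.0° → target in arm frame (0.0089, 0.1601)
  A cos θ + B sin θ = C:  0.0911·cos θ + -0.3704·sin θ = -0.1064
  θ3 = atan2(B,A) + arccos(C/0.3814) = 0.5237

θ₁ = -0.0868, θ₂ = 1.1349, θ₃ = 0.5237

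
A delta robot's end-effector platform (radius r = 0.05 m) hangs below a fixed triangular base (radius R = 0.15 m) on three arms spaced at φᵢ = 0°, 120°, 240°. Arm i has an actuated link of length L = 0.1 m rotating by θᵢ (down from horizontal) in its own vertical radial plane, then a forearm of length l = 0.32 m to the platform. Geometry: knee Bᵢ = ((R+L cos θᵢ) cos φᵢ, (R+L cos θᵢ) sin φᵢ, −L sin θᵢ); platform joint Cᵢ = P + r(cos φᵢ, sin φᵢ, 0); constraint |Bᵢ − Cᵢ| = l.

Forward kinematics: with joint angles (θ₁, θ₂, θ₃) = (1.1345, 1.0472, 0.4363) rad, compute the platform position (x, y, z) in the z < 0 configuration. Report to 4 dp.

(-0.0469, -0.0618, -0.3412)

arm 1 at φ=0.0°: (R−r)+L cos θ1 = 0.1423;  centre 1 = (0.1423, 0.0000, -0.0906)
arm 2 at φ=120.0°: (R−r)+L cos θ2 = 0.1500;  centre 2 = (-0.0750, 0.1299, -0.0866)
arm 3 at φ=240.0°: (R−r)+L cos θ3 = 0.1906;  centre 3 = (-0.0953, -0.1651, -0.0423)
eliminate P² terms by subtracting sphere 1 from 2 and 3
linear system: -0.4345x+0.2598y = 0.0015−0.0081z; -0.4751x+-0.3302y = 0.0097−0.0967z
det = 0.2669;  x = -0.0113+0.1041z,  y = -0.0130+0.1431z
into |P−centre ₁|² = l²: 1.0313z² + 0.1456z + -0.0704 = 0;  Δ = 0.3117;  z = -0.3412 or 0.2001 → z<0 root = -0.3412
x = -0.0469, y = -0.0618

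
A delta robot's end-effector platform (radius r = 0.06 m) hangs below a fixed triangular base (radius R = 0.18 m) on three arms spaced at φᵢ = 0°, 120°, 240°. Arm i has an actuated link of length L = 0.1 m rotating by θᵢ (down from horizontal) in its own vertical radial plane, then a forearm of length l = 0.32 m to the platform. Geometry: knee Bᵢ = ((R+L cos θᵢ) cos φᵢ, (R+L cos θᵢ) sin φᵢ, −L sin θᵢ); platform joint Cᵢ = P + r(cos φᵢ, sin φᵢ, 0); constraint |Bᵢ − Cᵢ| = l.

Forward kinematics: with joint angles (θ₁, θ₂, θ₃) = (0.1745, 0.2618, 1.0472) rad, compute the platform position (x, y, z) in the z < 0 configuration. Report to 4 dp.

(0.0486, 0.0707, -0.2791)

arm 1 at φ=0.0°: e+L cos θ1 = 0.2185;  O1 = (0.2185, 0.0000, -0.0174)
φ2=120.0°: virtual centre (-0.1083, 0.1876, -0.0259), radius l
arm 3 at φ=240.0°: e+L cos θ3 = 0.1700;  O3 = (-0.0850, -0.1472, -0.0866)
subtract pairs → two planes through P
[-0.6536 0.3751 -0.0170]·P = -0.0005;  [-0.6070 -0.2944 -0.1385]·P = -0.0116
det = 0.4201;  x = 0.0107+-0.1356z,  y = 0.0174+-0.1908z
into |P−O₁|² = l²: 1.0548z² + 0.0844z + -0.0586 = 0;  Δ = 0.2545;  z = -0.2791 or 0.1991 → z<0 root = -0.2791
x = 0.0486, y = 0.0707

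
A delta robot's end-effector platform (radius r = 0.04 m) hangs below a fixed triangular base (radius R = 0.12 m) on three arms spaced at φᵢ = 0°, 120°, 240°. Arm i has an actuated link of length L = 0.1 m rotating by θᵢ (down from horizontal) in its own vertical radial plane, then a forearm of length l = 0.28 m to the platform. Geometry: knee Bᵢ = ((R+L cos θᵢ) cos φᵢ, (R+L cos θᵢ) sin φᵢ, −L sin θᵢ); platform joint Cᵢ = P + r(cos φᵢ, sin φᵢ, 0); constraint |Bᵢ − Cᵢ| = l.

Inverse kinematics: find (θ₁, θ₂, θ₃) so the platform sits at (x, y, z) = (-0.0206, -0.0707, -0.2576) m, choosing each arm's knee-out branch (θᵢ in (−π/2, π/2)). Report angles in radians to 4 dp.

φ1=0.0° → target in arm frame (-0.0206, -0.0707)
  e−x'=0.1006;  (l²−L²−(e−x')²−y'²−z²)/2L = -0.0654
  √(A²+B²)=0.2765;  θ1 = -1.1985+1.8095 ≈ 0.6110
arm 2 (φ=120.0°): x'=-0.0509, y'=0.0532
  A cos θ + B sin θ = C:  0.1309·cos θ + -0.2576·sin θ = -0.0896
  γ=atan2(-0.2576,0.1309)=-1.1006;  ψ=arccos(-0.3102)=1.8862;  θ2=γ+ψ≈0.7857
arm 3 (φ=240.0°): x'=0.0715, y'=0.0175
  A=0.0085, B=-0.2576, C=(l²−L²−A²−y'²−z²)/(2L)=0.0083
  θ3 = atan2(B,A) + arccos(C/0.2577) = 0.0006

θ₁ = 0.6110, θ₂ = 0.7857, θ₃ = 0.0006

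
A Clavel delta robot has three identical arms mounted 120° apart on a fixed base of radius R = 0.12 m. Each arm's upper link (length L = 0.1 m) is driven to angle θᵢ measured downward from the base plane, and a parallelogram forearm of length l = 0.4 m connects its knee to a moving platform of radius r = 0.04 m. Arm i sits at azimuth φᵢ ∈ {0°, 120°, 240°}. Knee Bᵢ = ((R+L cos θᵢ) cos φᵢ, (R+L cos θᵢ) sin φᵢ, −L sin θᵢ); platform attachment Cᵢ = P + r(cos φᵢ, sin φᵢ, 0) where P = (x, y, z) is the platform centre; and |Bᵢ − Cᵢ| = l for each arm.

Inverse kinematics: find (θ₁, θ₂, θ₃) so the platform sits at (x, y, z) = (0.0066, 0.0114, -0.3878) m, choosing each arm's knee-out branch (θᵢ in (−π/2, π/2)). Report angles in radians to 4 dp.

arm 1 (φ=0.0°): x'=0.0066, y'=0.0114
  A cos θ + B sin θ = C:  0.0734·cos θ + -0.3878·sin θ = -0.0295
  √(A²+B²)=0.3947;  θ1 = -1.3837+1.6457 ≈ 0.2620
arm 2 (φ=120.0°): x'=0.0066, y'=-0.0114
  e−x'=0.0734;  (l²−L²−(e−x')²−y'²−z²)/2L = -0.0296
  √(A²+B²)=0.3947;  θ2 = -1.3837+1.6457 ≈ 0.2621
rotate P by −φ3: (-0.0132, 0.0000, -0.3878)
  A cos θ + B sin θ = C:  0.0932·cos θ + -0.3878·sin θ = -0.0453
  θ3 = atan2(B,A) + arccos(C/0.3988) = 0.3497

θ₁ = 0.2620, θ₂ = 0.2621, θ₃ = 0.3497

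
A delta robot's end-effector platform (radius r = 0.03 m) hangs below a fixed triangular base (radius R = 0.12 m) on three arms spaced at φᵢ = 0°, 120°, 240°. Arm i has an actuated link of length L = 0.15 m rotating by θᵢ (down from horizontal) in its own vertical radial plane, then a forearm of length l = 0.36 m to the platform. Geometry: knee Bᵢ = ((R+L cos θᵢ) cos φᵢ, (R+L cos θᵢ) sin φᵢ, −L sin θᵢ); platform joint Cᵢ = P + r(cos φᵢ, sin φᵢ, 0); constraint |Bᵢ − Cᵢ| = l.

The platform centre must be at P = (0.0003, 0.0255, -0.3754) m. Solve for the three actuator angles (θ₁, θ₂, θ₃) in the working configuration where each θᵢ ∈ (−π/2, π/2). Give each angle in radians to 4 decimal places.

φ1=0.0° → target in arm frame (0.0003, 0.0255)
  e−x'=0.0897;  (l²−L²−(e−x')²−y'²−z²)/2L = -0.1417
  θ1 = atan2(B,A) + arccos(C/0.3860) = 0.6106
arm 2 (φ=120.0°): x'=0.0219, y'=-0.0130
  A=0.0681, B=-0.3754, C=(l²−L²−A²−y'²−z²)/(2L)=-0.1288
  θ2 = atan2(B,A) + arccos(C/0.3815) = 0.5236
φ3=240.0° → target in arm frame (-0.0222, -0.0125)
  e−x'=0.1122;  (l²−L²−(e−x')²−y'²−z²)/2L = -0.1553
  √(A²+B²)=0.3918;  θ3 = -1.2803+1.9782 ≈ 0.6979

θ₁ = 0.6106, θ₂ = 0.5236, θ₃ = 0.6979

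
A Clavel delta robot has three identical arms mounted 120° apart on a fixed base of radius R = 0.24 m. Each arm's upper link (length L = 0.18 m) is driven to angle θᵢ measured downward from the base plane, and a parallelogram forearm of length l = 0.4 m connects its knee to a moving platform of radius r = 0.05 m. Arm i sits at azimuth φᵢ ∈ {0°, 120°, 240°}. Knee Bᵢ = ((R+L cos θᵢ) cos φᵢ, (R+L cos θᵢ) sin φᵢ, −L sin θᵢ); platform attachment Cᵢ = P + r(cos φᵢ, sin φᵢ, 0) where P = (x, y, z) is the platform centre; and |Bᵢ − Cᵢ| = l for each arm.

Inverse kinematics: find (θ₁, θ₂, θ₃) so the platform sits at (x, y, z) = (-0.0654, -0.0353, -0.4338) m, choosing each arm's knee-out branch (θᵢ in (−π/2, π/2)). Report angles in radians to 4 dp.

θ₁ = 1.3091, θ₂ = 1.0470, θ₃ = 0.7854

φ1=0.0° → target in arm frame (-0.0654, -0.0353)
  A cos θ + B sin θ = C:  0.2554·cos θ + -0.4338·sin θ = -0.3529
  √(A²+B²)=0.5034;  θ1 = -1.0387+2.3477 ≈ 1.3091
rotate P by −φ2: (0.0021, 0.0743, -0.4338)
  A cos θ + B sin θ = C:  0.1879·cos θ + -0.4338·sin θ = -0.2817
  γ=atan2(-0.4338,0.1879)=-1.1621;  ψ=arccos(-0.5958)=2.2091;  θ2=γ+ψ≈1.0470
φ3=240.0° → target in arm frame (0.0633, -0.0390)
  A=0.1267, B=-0.4338, C=(l²−L²−A²−y'²−z²)/(2L)=-0.2171
  γ=atan2(-0.4338,0.1267)=-1.2866;  ψ=arccos(-0.4804)=2.0719;  θ3=γ+ψ≈0.7854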